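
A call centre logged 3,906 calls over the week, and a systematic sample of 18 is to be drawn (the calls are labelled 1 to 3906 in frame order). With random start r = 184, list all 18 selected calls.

184, 401, 618, 835, 1052, 1269, 1486, 1703, 1920, 2137, 2354, 2571, 2788, 3005, 3222, 3439, 3656, 3873

k = N/n = 3906/18 = 217
call 1: 184
call 2: 184 + 217 = 401
call 3: 401 + 217 = 618
call 4: 618 + 217 = 835
call 5: 835 + 217 = 1052
call 6: 1052 + 217 = 1269
call 7: 1269 + 217 = 1486
call 8: 1486 + 217 = 1703
call 9: 1703 + 217 = 1920
call 10: 1920 + 217 = 2137
call 11: 2137 + 217 = 2354
call 12: 2354 + 217 = 2571
call 13: 2571 + 217 = 2788
call 14: 2788 + 217 = 3005
call 15: 3005 + 217 = 3222
call 16: 3222 + 217 = 3439
call 17: 3439 + 217 = 3656
call 18: 3656 + 217 = 3873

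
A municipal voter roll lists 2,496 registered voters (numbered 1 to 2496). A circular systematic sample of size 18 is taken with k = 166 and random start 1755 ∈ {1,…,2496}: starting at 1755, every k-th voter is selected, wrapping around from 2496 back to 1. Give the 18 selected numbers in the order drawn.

Selection 1: 1755
Selection 2: 1755 + 166 = 1921
Selection 3: 1921 + 166 = 2087
Selection 4: 2087 + 166 = 2253
Selection 5: 2253 + 166 = 2419
Selection 6: 2419 + 166 = 2585 → 2585 − 2496 = 89
Selection 7: 89 + 166 = 255
Selection 8: 255 + 166 = 421
Selection 9: 421 + 166 = 587
Selection 10: 587 + 166 = 753
Selection 11: 753 + 166 = 919
Selection 12: 919 + 166 = 1085
Selection 13: 1085 + 166 = 1251
Selection 14: 1251 + 166 = 1417
Selection 15: 1417 + 166 = 1583
Selection 16: 1583 + 166 = 1749
Selection 17: 1749 + 166 = 1915
Selection 18: 1915 + 166 = 2081

1755, 1921, 2087, 2253, 2419, 89, 255, 421, 587, 753, 919, 1085, 1251, 1417, 1583, 1749, 1915, 2081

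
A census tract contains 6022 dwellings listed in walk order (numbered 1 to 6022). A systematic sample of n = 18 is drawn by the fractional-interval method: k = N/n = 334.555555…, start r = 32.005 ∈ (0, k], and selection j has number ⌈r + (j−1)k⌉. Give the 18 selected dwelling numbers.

j=1: r + 0k = 32.005 → ⌈·⌉ = 33
j=2: r + 1k = 366.560555… → ⌈·⌉ = 367
j=3: r + 2k = 701.116111… → ⌈·⌉ = 702
j=4: r + 3k = 1035.671666… → ⌈·⌉ = 1036
j=5: r + 4k = 1370.227222… → ⌈·⌉ = 1371
j=6: r + 5k = 1704.782777… → ⌈·⌉ = 1705
j=7: r + 6k = 2039.338333… → ⌈·⌉ = 2040
j=8: r + 7k = 2373.893888… → ⌈·⌉ = 2374
j=9: r + 8k = 2708.449444… → ⌈·⌉ = 2709
j=10: r + 9k = 3043.005 → ⌈·⌉ = 3044
j=11: r + 10k = 3377.560555… → ⌈·⌉ = 3378
j=12: r + 11k = 3712.116111… → ⌈·⌉ = 3713
j=13: r + 12k = 4046.671666… → ⌈·⌉ = 4047
j=14: r + 13k = 4381.227222… → ⌈·⌉ = 4382
j=15: r + 14k = 4715.782777… → ⌈·⌉ = 4716
j=16: r + 15k = 5050.338333… → ⌈·⌉ = 5051
j=17: r + 16k = 5384.893888… → ⌈·⌉ = 5385
j=18: r + 17k = 5719.449444… → ⌈·⌉ = 5720

33, 367, 702, 1036, 1371, 1705, 2040, 2374, 2709, 3044, 3378, 3713, 4047, 4382, 4716, 5051, 5385, 5720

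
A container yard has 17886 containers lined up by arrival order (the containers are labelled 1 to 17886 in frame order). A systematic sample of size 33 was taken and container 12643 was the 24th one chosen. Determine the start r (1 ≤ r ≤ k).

k = 17886/33 = 542
r = 12643 − (24−1)×542 = 12643 − 12466 = 177

177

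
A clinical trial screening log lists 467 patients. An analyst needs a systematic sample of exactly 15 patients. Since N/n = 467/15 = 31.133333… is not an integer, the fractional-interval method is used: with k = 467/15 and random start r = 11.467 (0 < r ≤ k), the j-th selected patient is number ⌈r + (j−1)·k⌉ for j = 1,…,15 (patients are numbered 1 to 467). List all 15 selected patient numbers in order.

j=1: r + 0k = 11.467 → ⌈·⌉ = 12
j=2: r + 1k = 42.600333… → ⌈·⌉ = 43
j=3: r + 2k = 73.733666… → ⌈·⌉ = 74
j=4: r + 3k = 104.867 → ⌈·⌉ = 105
j=5: r + 4k = 136.000333… → ⌈·⌉ = 137
j=6: r + 5k = 167.133666… → ⌈·⌉ = 168
j=7: r + 6k = 198.267 → ⌈·⌉ = 199
j=8: r + 7k = 229.400333… → ⌈·⌉ = 230
j=9: r + 8k = 260.533666… → ⌈·⌉ = 261
j=10: r + 9k = 291.667 → ⌈·⌉ = 292
j=11: r + 10k = 322.800333… → ⌈·⌉ = 323
j=12: r + 11k = 353.933666… → ⌈·⌉ = 354
j=13: r + 12k = 385.067 → ⌈·⌉ = 386
j=14: r + 13k = 416.200333… → ⌈·⌉ = 417
j=15: r + 14k = 447.333666… → ⌈·⌉ = 448

12, 43, 74, 105, 137, 168, 199, 230, 261, 292, 323, 354, 386, 417, 448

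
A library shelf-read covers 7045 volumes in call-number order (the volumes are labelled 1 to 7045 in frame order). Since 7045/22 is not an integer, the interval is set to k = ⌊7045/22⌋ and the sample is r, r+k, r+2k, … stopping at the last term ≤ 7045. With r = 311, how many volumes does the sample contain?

k = ⌊7045/22⌋ = 320
Achieved size = ⌊(7045 − 311)/320⌋ + 1 = ⌊6734/320⌋ + 1 = 21 + 1 = 22
(last selection: 311 + 21×320 = 7031 ≤ 7045; next would be 7351 > 7045)

22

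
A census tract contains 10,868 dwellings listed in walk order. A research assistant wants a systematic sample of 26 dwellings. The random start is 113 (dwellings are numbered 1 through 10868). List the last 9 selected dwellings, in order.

7219, 7637, 8055, 8473, 8891, 9309, 9727, 10145, 10563

k = N/n = 10868/26 = 418
18th selection = 113 + 17×418 = 7219
19th: 7219 + 418 = 7637
20th: 7637 + 418 = 8055
21st: 8055 + 418 = 8473
22nd: 8473 + 418 = 8891
23rd: 8891 + 418 = 9309
24th: 9309 + 418 = 9727
25th: 9727 + 418 = 10145
26th: 10145 + 418 = 10563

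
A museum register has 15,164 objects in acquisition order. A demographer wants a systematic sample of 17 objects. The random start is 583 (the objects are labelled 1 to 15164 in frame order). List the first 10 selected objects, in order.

583, 1475, 2367, 3259, 4151, 5043, 5935, 6827, 7719, 8611

k = N/n = 15164/17 = 892
object 1: 583
object 2: 583 + 892 = 1475
object 3: 1475 + 892 = 2367
object 4: 2367 + 892 = 3259
object 5: 3259 + 892 = 4151
object 6: 4151 + 892 = 5043
object 7: 5043 + 892 = 5935
object 8: 5935 + 892 = 6827
object 9: 6827 + 892 = 7719
object 10: 7719 + 892 = 8611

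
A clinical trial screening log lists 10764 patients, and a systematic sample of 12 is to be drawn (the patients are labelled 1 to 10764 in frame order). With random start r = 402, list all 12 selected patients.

402, 1299, 2196, 3093, 3990, 4887, 5784, 6681, 7578, 8475, 9372, 10269

k = N/n = 10764/12 = 897
patient 1: 402
patient 2: 402 + 897 = 1299
patient 3: 1299 + 897 = 2196
patient 4: 2196 + 897 = 3093
patient 5: 3093 + 897 = 3990
patient 6: 3990 + 897 = 4887
patient 7: 4887 + 897 = 5784
patient 8: 5784 + 897 = 6681
patient 9: 6681 + 897 = 7578
patient 10: 7578 + 897 = 8475
patient 11: 8475 + 897 = 9372
patient 12: 9372 + 897 = 10269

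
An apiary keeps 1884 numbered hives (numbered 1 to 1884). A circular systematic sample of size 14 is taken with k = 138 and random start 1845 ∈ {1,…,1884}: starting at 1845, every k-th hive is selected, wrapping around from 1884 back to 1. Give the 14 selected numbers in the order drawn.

Selection 1: 1845
Selection 2: 1845 + 138 = 1983 → 1983 − 1884 = 99
Selection 3: 99 + 138 = 237
Selection 4: 237 + 138 = 375
Selection 5: 375 + 138 = 513
Selection 6: 513 + 138 = 651
Selection 7: 651 + 138 = 789
Selection 8: 789 + 138 = 927
Selection 9: 927 + 138 = 1065
Selection 10: 1065 + 138 = 1203
Selection 11: 1203 + 138 = 1341
Selection 12: 1341 + 138 = 1479
Selection 13: 1479 + 138 = 1617
Selection 14: 1617 + 138 = 1755

1845, 99, 237, 375, 513, 651, 789, 927, 1065, 1203, 1341, 1479, 1617, 1755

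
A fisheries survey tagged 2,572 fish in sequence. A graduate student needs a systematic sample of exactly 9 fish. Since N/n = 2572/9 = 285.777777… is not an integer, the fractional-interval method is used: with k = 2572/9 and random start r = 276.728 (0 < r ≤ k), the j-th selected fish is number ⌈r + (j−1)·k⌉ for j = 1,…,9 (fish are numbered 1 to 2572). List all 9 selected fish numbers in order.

j=1: r + 0k = 276.728 → ⌈·⌉ = 277
j=2: r + 1k = 562.505777… → ⌈·⌉ = 563
j=3: r + 2k = 848.283555… → ⌈·⌉ = 849
j=4: r + 3k = 1134.061333… → ⌈·⌉ = 1135
j=5: r + 4k = 1419.839111… → ⌈·⌉ = 1420
j=6: r + 5k = 1705.616888… → ⌈·⌉ = 1706
j=7: r + 6k = 1991.394666… → ⌈·⌉ = 1992
j=8: r + 7k = 2277.172444… → ⌈·⌉ = 2278
j=9: r + 8k = 2562.950222… → ⌈·⌉ = 2563

277, 563, 849, 1135, 1420, 1706, 1992, 2278, 2563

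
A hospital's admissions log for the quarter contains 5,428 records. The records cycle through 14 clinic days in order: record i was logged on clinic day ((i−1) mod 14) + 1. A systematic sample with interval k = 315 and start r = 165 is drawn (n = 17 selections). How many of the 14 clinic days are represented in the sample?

2

Consecutive selections differ by k = 315, so their clinic day numbers differ by 315 mod 14 = 7.
gcd(315, 14) = 7, so the sample visits 14/7 = 2 distinct residues mod 14.
Start 165 is clinic day 11; the clinic days hit are 4, 11.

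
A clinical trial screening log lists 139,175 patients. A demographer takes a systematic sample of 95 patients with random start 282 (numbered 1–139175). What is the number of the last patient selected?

k = 139175/95 = 1465
95th selection = r + (95−1)·k = 282 + 94×1465 = 282 + 137710 = 137992

137992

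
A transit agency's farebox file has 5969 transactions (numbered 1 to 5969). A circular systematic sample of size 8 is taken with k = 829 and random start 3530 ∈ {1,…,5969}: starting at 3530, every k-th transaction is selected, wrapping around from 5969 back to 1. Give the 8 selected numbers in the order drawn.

Selection 1: 3530
Selection 2: 3530 + 829 = 4359
Selection 3: 4359 + 829 = 5188
Selection 4: 5188 + 829 = 6017 → 6017 − 5969 = 48
Selection 5: 48 + 829 = 877
Selection 6: 877 + 829 = 1706
Selection 7: 1706 + 829 = 2535
Selection 8: 2535 + 829 = 3364

3530, 4359, 5188, 48, 877, 1706, 2535, 3364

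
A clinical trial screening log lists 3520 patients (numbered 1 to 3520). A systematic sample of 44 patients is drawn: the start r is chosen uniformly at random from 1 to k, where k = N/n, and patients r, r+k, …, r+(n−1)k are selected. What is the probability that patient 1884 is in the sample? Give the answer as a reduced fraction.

k = 3520/44 = 80.
Patient 1884 is selected iff r ≡ 1884 (mod 80); exactly one such r in {1,…,80}.
Inclusion probability = 1/80.

1/80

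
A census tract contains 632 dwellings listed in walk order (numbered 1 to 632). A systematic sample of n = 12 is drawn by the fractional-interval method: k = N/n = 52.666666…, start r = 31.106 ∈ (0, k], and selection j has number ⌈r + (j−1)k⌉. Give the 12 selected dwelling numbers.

32, 84, 137, 190, 242, 295, 348, 400, 453, 506, 558, 611

j=1: r + 0k = 31.106 → ⌈·⌉ = 32
j=2: r + 1k = 83.772666… → ⌈·⌉ = 84
j=3: r + 2k = 136.439333… → ⌈·⌉ = 137
j=4: r + 3k = 189.106 → ⌈·⌉ = 190
j=5: r + 4k = 241.772666… → ⌈·⌉ = 242
j=6: r + 5k = 294.439333… → ⌈·⌉ = 295
j=7: r + 6k = 347.106 → ⌈·⌉ = 348
j=8: r + 7k = 399.772666… → ⌈·⌉ = 400
j=9: r + 8k = 452.439333… → ⌈·⌉ = 453
j=10: r + 9k = 505.106 → ⌈·⌉ = 506
j=11: r + 10k = 557.772666… → ⌈·⌉ = 558
j=12: r + 11k = 610.439333… → ⌈·⌉ = 611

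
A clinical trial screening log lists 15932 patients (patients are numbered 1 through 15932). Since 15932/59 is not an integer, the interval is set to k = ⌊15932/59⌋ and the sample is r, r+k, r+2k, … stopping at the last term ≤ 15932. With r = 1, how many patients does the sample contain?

k = ⌊15932/59⌋ = 270
Achieved size = ⌊(15932 − 1)/270⌋ + 1 = ⌊15931/270⌋ + 1 = 59 + 1 = 60
(last selection: 1 + 59×270 = 15931 ≤ 15932; next would be 16201 > 15932)

60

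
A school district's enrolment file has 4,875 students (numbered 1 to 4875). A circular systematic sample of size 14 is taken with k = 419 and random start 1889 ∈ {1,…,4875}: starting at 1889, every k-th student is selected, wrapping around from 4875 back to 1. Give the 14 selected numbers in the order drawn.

1889, 2308, 2727, 3146, 3565, 3984, 4403, 4822, 366, 785, 1204, 1623, 2042, 2461

Selection 1: 1889
Selection 2: 1889 + 419 = 2308
Selection 3: 2308 + 419 = 2727
Selection 4: 2727 + 419 = 3146
Selection 5: 3146 + 419 = 3565
Selection 6: 3565 + 419 = 3984
Selection 7: 3984 + 419 = 4403
Selection 8: 4403 + 419 = 4822
Selection 9: 4822 + 419 = 5241 → 5241 − 4875 = 366
Selection 10: 366 + 419 = 785
Selection 11: 785 + 419 = 1204
Selection 12: 1204 + 419 = 1623
Selection 13: 1623 + 419 = 2042
Selection 14: 2042 + 419 = 2461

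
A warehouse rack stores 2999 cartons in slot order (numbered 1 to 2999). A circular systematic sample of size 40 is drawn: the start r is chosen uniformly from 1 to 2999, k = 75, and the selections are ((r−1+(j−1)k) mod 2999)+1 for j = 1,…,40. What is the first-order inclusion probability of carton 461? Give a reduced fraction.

40/2999

For each position j, as r ranges over 1…2999 the j-th selection hits every carton exactly once, so carton 461 is selected for exactly 40 of the 2999 starts.
Inclusion probability = 40/2999.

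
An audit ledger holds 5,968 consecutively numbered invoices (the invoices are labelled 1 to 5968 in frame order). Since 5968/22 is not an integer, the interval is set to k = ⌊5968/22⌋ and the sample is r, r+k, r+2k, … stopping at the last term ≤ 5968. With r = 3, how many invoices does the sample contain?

k = ⌊5968/22⌋ = 271
Achieved size = ⌊(5968 − 3)/271⌋ + 1 = ⌊5965/271⌋ + 1 = 22 + 1 = 23
(last selection: 3 + 22×271 = 5965 ≤ 5968; next would be 6236 > 5968)

23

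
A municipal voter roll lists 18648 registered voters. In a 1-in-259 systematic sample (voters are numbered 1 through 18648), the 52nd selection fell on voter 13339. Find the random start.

k = 259
r = 13339 − (52−1)×259 = 13339 − 13209 = 130

130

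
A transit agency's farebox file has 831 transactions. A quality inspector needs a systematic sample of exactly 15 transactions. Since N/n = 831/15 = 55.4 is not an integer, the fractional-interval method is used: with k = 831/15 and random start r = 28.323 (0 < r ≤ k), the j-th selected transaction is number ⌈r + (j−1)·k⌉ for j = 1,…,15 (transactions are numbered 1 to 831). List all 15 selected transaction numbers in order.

29, 84, 140, 195, 250, 306, 361, 417, 472, 527, 583, 638, 694, 749, 804

j=1: r + 0k = 28.323 → ⌈·⌉ = 29
j=2: r + 1k = 83.723 → ⌈·⌉ = 84
j=3: r + 2k = 139.123 → ⌈·⌉ = 140
j=4: r + 3k = 194.523 → ⌈·⌉ = 195
j=5: r + 4k = 249.923 → ⌈·⌉ = 250
j=6: r + 5k = 305.323 → ⌈·⌉ = 306
j=7: r + 6k = 360.723 → ⌈·⌉ = 361
j=8: r + 7k = 416.123 → ⌈·⌉ = 417
j=9: r + 8k = 471.523 → ⌈·⌉ = 472
j=10: r + 9k = 526.923 → ⌈·⌉ = 527
j=11: r + 10k = 582.323 → ⌈·⌉ = 583
j=12: r + 11k = 637.723 → ⌈·⌉ = 638
j=13: r + 12k = 693.123 → ⌈·⌉ = 694
j=14: r + 13k = 748.523 → ⌈·⌉ = 749
j=15: r + 14k = 803.923 → ⌈·⌉ = 804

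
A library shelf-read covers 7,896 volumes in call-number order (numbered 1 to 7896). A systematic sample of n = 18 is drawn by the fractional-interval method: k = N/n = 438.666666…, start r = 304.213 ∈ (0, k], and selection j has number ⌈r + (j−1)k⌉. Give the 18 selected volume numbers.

j=1: r + 0k = 304.213 → ⌈·⌉ = 305
j=2: r + 1k = 742.879666… → ⌈·⌉ = 743
j=3: r + 2k = 1181.546333… → ⌈·⌉ = 1182
j=4: r + 3k = 1620.213 → ⌈·⌉ = 1621
j=5: r + 4k = 2058.879666… → ⌈·⌉ = 2059
j=6: r + 5k = 2497.546333… → ⌈·⌉ = 2498
j=7: r + 6k = 2936.213 → ⌈·⌉ = 2937
j=8: r + 7k = 3374.879666… → ⌈·⌉ = 3375
j=9: r + 8k = 3813.546333… → ⌈·⌉ = 3814
j=10: r + 9k = 4252.213 → ⌈·⌉ = 4253
j=11: r + 10k = 4690.879666… → ⌈·⌉ = 4691
j=12: r + 11k = 5129.546333… → ⌈·⌉ = 5130
j=13: r + 12k = 5568.213 → ⌈·⌉ = 5569
j=14: r + 13k = 6006.879666… → ⌈·⌉ = 6007
j=15: r + 14k = 6445.546333… → ⌈·⌉ = 6446
j=16: r + 15k = 6884.213 → ⌈·⌉ = 6885
j=17: r + 16k = 7322.879666… → ⌈·⌉ = 7323
j=18: r + 17k = 7761.546333… → ⌈·⌉ = 7762

305, 743, 1182, 1621, 2059, 2498, 2937, 3375, 3814, 4253, 4691, 5130, 5569, 6007, 6446, 6885, 7323, 7762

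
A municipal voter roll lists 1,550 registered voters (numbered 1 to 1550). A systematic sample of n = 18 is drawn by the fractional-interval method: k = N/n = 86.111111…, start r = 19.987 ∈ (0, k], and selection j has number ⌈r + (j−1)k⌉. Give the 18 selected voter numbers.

20, 107, 193, 279, 365, 451, 537, 623, 709, 795, 882, 968, 1054, 1140, 1226, 1312, 1398, 1484

j=1: r + 0k = 19.987 → ⌈·⌉ = 20
j=2: r + 1k = 106.098111… → ⌈·⌉ = 107
j=3: r + 2k = 192.209222… → ⌈·⌉ = 193
j=4: r + 3k = 278.320333… → ⌈·⌉ = 279
j=5: r + 4k = 364.431444… → ⌈·⌉ = 365
j=6: r + 5k = 450.542555… → ⌈·⌉ = 451
j=7: r + 6k = 536.653666… → ⌈·⌉ = 537
j=8: r + 7k = 622.764777… → ⌈·⌉ = 623
j=9: r + 8k = 708.875888… → ⌈·⌉ = 709
j=10: r + 9k = 794.987 → ⌈·⌉ = 795
j=11: r + 10k = 881.098111… → ⌈·⌉ = 882
j=12: r + 11k = 967.209222… → ⌈·⌉ = 968
j=13: r + 12k = 1053.320333… → ⌈·⌉ = 1054
j=14: r + 13k = 1139.431444… → ⌈·⌉ = 1140
j=15: r + 14k = 1225.542555… → ⌈·⌉ = 1226
j=16: r + 15k = 1311.653666… → ⌈·⌉ = 1312
j=17: r + 16k = 1397.764777… → ⌈·⌉ = 1398
j=18: r + 17k = 1483.875888… → ⌈·⌉ = 1484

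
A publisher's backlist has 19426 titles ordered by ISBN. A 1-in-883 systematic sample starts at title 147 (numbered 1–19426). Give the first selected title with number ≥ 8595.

8977

k = 883
Steps past start: ⌈(8595 − 147)/883⌉ = ⌈8448/883⌉ = 10
Selected title: 147 + 10×883 = 8977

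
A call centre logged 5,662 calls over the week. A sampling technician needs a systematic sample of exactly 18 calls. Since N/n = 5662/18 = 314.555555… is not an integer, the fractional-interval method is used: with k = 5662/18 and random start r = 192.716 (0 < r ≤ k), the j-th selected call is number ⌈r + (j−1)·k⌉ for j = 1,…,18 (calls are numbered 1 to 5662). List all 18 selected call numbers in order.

193, 508, 822, 1137, 1451, 1766, 2081, 2395, 2710, 3024, 3339, 3653, 3968, 4282, 4597, 4912, 5226, 5541

j=1: r + 0k = 192.716 → ⌈·⌉ = 193
j=2: r + 1k = 507.271555… → ⌈·⌉ = 508
j=3: r + 2k = 821.827111… → ⌈·⌉ = 822
j=4: r + 3k = 1136.382666… → ⌈·⌉ = 1137
j=5: r + 4k = 1450.938222… → ⌈·⌉ = 1451
j=6: r + 5k = 1765.493777… → ⌈·⌉ = 1766
j=7: r + 6k = 2080.049333… → ⌈·⌉ = 2081
j=8: r + 7k = 2394.604888… → ⌈·⌉ = 2395
j=9: r + 8k = 2709.160444… → ⌈·⌉ = 2710
j=10: r + 9k = 3023.716 → ⌈·⌉ = 3024
j=11: r + 10k = 3338.271555… → ⌈·⌉ = 3339
j=12: r + 11k = 3652.827111… → ⌈·⌉ = 3653
j=13: r + 12k = 3967.382666… → ⌈·⌉ = 3968
j=14: r + 13k = 4281.938222… → ⌈·⌉ = 4282
j=15: r + 14k = 4596.493777… → ⌈·⌉ = 4597
j=16: r + 15k = 4911.049333… → ⌈·⌉ = 4912
j=17: r + 16k = 5225.604888… → ⌈·⌉ = 5226
j=18: r + 17k = 5540.160444… → ⌈·⌉ = 5541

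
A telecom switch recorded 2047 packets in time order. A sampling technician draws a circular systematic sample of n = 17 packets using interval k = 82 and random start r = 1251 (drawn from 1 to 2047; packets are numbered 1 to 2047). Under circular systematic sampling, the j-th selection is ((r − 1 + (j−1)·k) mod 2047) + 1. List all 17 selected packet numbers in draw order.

1251, 1333, 1415, 1497, 1579, 1661, 1743, 1825, 1907, 1989, 24, 106, 188, 270, 352, 434, 516

Selection 1: 1251
Selection 2: 1251 + 82 = 1333
Selection 3: 1333 + 82 = 1415
Selection 4: 1415 + 82 = 1497
Selection 5: 1497 + 82 = 1579
Selection 6: 1579 + 82 = 1661
Selection 7: 1661 + 82 = 1743
Selection 8: 1743 + 82 = 1825
Selection 9: 1825 + 82 = 1907
Selection 10: 1907 + 82 = 1989
Selection 11: 1989 + 82 = 2071 → 2071 − 2047 = 24
Selection 12: 24 + 82 = 106
Selection 13: 106 + 82 = 188
Selection 14: 188 + 82 = 270
Selection 15: 270 + 82 = 352
Selection 16: 352 + 82 = 434
Selection 17: 434 + 82 = 516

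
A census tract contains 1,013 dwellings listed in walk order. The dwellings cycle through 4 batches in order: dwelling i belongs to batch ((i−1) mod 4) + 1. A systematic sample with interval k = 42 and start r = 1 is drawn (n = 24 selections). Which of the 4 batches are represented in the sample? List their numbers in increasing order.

Consecutive selections differ by k = 42, so their batch numbers differ by 42 mod 4 = 2.
gcd(42, 4) = 2, so the sample visits 4/2 = 2 distinct residues mod 4.
Start 1 is batch 1; the batches hit are 1, 3.

1, 3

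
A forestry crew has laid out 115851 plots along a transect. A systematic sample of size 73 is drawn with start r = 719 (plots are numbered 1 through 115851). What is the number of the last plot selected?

114983

k = 115851/73 = 1587
73rd selection = r + (73−1)·k = 719 + 72×1587 = 719 + 114264 = 114983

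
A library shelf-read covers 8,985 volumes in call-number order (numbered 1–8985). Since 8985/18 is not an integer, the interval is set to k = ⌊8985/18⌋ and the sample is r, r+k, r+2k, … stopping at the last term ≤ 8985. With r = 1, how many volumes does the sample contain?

19

k = ⌊8985/18⌋ = 499
Achieved size = ⌊(8985 − 1)/499⌋ + 1 = ⌊8984/499⌋ + 1 = 18 + 1 = 19
(last selection: 1 + 18×499 = 8983 ≤ 8985; next would be 9482 > 8985)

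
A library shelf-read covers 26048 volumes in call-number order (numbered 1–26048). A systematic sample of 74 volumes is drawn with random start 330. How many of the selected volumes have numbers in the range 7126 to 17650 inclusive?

k = 26048/74 = 352
First selection ≥ 7126: 330 + ⌈(7126−330)/352⌉·352 = 330 + 20×352 = 7370
Last selection ≤ 17650: 330 + ⌊(17650−330)/352⌋·352 = 330 + 49×352 = 17578
Count = 49 − 20 + 1 = 30

30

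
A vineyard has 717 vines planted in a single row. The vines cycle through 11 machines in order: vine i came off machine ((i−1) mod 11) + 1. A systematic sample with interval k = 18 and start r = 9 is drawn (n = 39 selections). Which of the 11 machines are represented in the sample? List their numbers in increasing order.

Consecutive selections differ by k = 18, so their machine numbers differ by 18 mod 11 = 7.
gcd(18, 11) = 1, so the sample visits 11/1 = 11 distinct residues mod 11.
Start 9 is machine 9; the machines hit are 1, 2, 3, 4, 5, 6, 7, 8, 9, 10, 11.

1, 2, 3, 4, 5, 6, 7, 8, 9, 10, 11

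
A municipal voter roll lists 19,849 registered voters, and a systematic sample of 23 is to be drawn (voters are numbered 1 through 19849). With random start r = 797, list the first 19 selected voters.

797, 1660, 2523, 3386, 4249, 5112, 5975, 6838, 7701, 8564, 9427, 10290, 11153, 12016, 12879, 13742, 14605, 15468, 16331

k = N/n = 19849/23 = 863
voter 1: 797
voter 2: 797 + 863 = 1660
voter 3: 1660 + 863 = 2523
voter 4: 2523 + 863 = 3386
voter 5: 3386 + 863 = 4249
voter 6: 4249 + 863 = 5112
voter 7: 5112 + 863 = 5975
voter 8: 5975 + 863 = 6838
voter 9: 6838 + 863 = 7701
voter 10: 7701 + 863 = 8564
voter 11: 8564 + 863 = 9427
voter 12: 9427 + 863 = 10290
voter 13: 10290 + 863 = 11153
voter 14: 11153 + 863 = 12016
voter 15: 12016 + 863 = 12879
voter 16: 12879 + 863 = 13742
voter 17: 13742 + 863 = 14605
voter 18: 14605 + 863 = 15468
voter 19: 15468 + 863 = 16331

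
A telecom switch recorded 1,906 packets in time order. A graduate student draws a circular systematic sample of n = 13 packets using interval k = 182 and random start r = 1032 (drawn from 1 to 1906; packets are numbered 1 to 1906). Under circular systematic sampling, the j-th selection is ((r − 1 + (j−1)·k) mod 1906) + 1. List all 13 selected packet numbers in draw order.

Selection 1: 1032
Selection 2: 1032 + 182 = 1214
Selection 3: 1214 + 182 = 1396
Selection 4: 1396 + 182 = 1578
Selection 5: 1578 + 182 = 1760
Selection 6: 1760 + 182 = 1942 → 1942 − 1906 = 36
Selection 7: 36 + 182 = 218
Selection 8: 218 + 182 = 400
Selection 9: 400 + 182 = 582
Selection 10: 582 + 182 = 764
Selection 11: 764 + 182 = 946
Selection 12: 946 + 182 = 1128
Selection 13: 1128 + 182 = 1310

1032, 1214, 1396, 1578, 1760, 36, 218, 400, 582, 764, 946, 1128, 1310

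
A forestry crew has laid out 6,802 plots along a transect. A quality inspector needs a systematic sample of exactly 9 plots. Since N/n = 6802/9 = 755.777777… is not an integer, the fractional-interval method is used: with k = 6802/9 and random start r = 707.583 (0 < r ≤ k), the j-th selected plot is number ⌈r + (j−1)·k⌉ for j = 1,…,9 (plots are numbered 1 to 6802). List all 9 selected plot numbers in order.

j=1: r + 0k = 707.583 → ⌈·⌉ = 708
j=2: r + 1k = 1463.360777… → ⌈·⌉ = 1464
j=3: r + 2k = 2219.138555… → ⌈·⌉ = 2220
j=4: r + 3k = 2974.916333… → ⌈·⌉ = 2975
j=5: r + 4k = 3730.694111… → ⌈·⌉ = 3731
j=6: r + 5k = 4486.471888… → ⌈·⌉ = 4487
j=7: r + 6k = 5242.249666… → ⌈·⌉ = 5243
j=8: r + 7k = 5998.027444… → ⌈·⌉ = 5999
j=9: r + 8k = 6753.805222… → ⌈·⌉ = 6754

708, 1464, 2220, 2975, 3731, 4487, 5243, 5999, 6754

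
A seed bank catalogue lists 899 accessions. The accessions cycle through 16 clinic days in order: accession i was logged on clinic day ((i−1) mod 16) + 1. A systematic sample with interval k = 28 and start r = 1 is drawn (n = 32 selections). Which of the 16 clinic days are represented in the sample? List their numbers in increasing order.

Consecutive selections differ by k = 28, so their clinic day numbers differ by 28 mod 16 = 12.
gcd(28, 16) = 4, so the sample visits 16/4 = 4 distinct residues mod 16.
Start 1 is clinic day 1; the clinic days hit are 1, 5, 9, 13.

1, 5, 9, 13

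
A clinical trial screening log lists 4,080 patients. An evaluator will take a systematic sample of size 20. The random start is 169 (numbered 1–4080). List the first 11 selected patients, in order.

169, 373, 577, 781, 985, 1189, 1393, 1597, 1801, 2005, 2209

k = N/n = 4080/20 = 204
patient 1: 169
patient 2: 169 + 204 = 373
patient 3: 373 + 204 = 577
patient 4: 577 + 204 = 781
patient 5: 781 + 204 = 985
patient 6: 985 + 204 = 1189
patient 7: 1189 + 204 = 1393
patient 8: 1393 + 204 = 1597
patient 9: 1597 + 204 = 1801
patient 10: 1801 + 204 = 2005
patient 11: 2005 + 204 = 2209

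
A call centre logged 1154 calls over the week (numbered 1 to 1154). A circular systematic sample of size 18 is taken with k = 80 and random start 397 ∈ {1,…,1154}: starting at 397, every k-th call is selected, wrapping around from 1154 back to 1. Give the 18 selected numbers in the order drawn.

Selection 1: 397
Selection 2: 397 + 80 = 477
Selection 3: 477 + 80 = 557
Selection 4: 557 + 80 = 637
Selection 5: 637 + 80 = 717
Selection 6: 717 + 80 = 797
Selection 7: 797 + 80 = 877
Selection 8: 877 + 80 = 957
Selection 9: 957 + 80 = 1037
Selection 10: 1037 + 80 = 1117
Selection 11: 1117 + 80 = 1197 → 1197 − 1154 = 43
Selection 12: 43 + 80 = 123
Selection 13: 123 + 80 = 203
Selection 14: 203 + 80 = 283
Selection 15: 283 + 80 = 363
Selection 16: 363 + 80 = 443
Selection 17: 443 + 80 = 523
Selection 18: 523 + 80 = 603

397, 477, 557, 637, 717, 797, 877, 957, 1037, 1117, 43, 123, 203, 283, 363, 443, 523, 603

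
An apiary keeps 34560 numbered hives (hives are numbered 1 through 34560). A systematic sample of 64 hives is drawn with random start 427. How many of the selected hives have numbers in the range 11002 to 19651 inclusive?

k = 34560/64 = 540
First selection ≥ 11002: 427 + ⌈(11002−427)/540⌉·540 = 427 + 20×540 = 11227
Last selection ≤ 19651: 427 + ⌊(19651−427)/540⌋·540 = 427 + 35×540 = 19327
Count = 35 − 20 + 1 = 16

16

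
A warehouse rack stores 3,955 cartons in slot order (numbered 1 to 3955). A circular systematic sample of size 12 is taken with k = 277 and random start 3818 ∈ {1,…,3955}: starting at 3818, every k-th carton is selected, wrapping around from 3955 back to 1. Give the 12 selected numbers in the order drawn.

3818, 140, 417, 694, 971, 1248, 1525, 1802, 2079, 2356, 2633, 2910

Selection 1: 3818
Selection 2: 3818 + 277 = 4095 → 4095 − 3955 = 140
Selection 3: 140 + 277 = 417
Selection 4: 417 + 277 = 694
Selection 5: 694 + 277 = 971
Selection 6: 971 + 277 = 1248
Selection 7: 1248 + 277 = 1525
Selection 8: 1525 + 277 = 1802
Selection 9: 1802 + 277 = 2079
Selection 10: 2079 + 277 = 2356
Selection 11: 2356 + 277 = 2633
Selection 12: 2633 + 277 = 2910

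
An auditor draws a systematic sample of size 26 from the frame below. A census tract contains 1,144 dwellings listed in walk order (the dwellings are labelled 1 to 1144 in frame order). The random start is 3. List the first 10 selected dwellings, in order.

3, 47, 91, 135, 179, 223, 267, 311, 355, 399

k = N/n = 1144/26 = 44
dwelling 1: 3
dwelling 2: 3 + 44 = 47
dwelling 3: 47 + 44 = 91
dwelling 4: 91 + 44 = 135
dwelling 5: 135 + 44 = 179
dwelling 6: 179 + 44 = 223
dwelling 7: 223 + 44 = 267
dwelling 8: 267 + 44 = 311
dwelling 9: 311 + 44 = 355
dwelling 10: 355 + 44 = 399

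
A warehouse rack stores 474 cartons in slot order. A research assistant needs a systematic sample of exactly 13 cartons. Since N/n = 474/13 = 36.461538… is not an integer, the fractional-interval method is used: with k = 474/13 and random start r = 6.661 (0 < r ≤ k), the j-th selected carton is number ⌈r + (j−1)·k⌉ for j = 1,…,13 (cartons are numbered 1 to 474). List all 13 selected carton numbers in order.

7, 44, 80, 117, 153, 189, 226, 262, 299, 335, 372, 408, 445

j=1: r + 0k = 6.661 → ⌈·⌉ = 7
j=2: r + 1k = 43.122538… → ⌈·⌉ = 44
j=3: r + 2k = 79.584076… → ⌈·⌉ = 80
j=4: r + 3k = 116.045615… → ⌈·⌉ = 117
j=5: r + 4k = 152.507153… → ⌈·⌉ = 153
j=6: r + 5k = 188.968692… → ⌈·⌉ = 189
j=7: r + 6k = 225.430230… → ⌈·⌉ = 226
j=8: r + 7k = 261.891769… → ⌈·⌉ = 262
j=9: r + 8k = 298.353307… → ⌈·⌉ = 299
j=10: r + 9k = 334.814846… → ⌈·⌉ = 335
j=11: r + 10k = 371.276384… → ⌈·⌉ = 372
j=12: r + 11k = 407.737923… → ⌈·⌉ = 408
j=13: r + 12k = 444.199461… → ⌈·⌉ = 445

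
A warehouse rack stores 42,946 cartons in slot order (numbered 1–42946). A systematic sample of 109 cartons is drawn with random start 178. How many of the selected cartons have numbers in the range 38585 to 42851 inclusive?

k = 42946/109 = 394
First selection ≥ 38585: 178 + ⌈(38585−178)/394⌉·394 = 178 + 98×394 = 38790
Last selection ≤ 42851: 178 + ⌊(42851−178)/394⌋·394 = 178 + 108×394 = 42730
Count = 108 − 98 + 1 = 11

11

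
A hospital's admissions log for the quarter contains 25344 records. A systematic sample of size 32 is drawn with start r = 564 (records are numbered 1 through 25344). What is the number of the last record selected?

25116

k = 25344/32 = 792
32nd selection = r + (32−1)·k = 564 + 31×792 = 564 + 24552 = 25116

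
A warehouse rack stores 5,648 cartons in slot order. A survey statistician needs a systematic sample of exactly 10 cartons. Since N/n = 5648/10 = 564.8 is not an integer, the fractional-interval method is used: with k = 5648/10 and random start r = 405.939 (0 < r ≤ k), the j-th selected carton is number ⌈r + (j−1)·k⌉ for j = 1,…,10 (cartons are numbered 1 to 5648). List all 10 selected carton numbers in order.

j=1: r + 0k = 405.939 → ⌈·⌉ = 406
j=2: r + 1k = 970.739 → ⌈·⌉ = 971
j=3: r + 2k = 1535.539 → ⌈·⌉ = 1536
j=4: r + 3k = 2100.339 → ⌈·⌉ = 2101
j=5: r + 4k = 2665.139 → ⌈·⌉ = 2666
j=6: r + 5k = 3229.939 → ⌈·⌉ = 3230
j=7: r + 6k = 3794.739 → ⌈·⌉ = 3795
j=8: r + 7k = 4359.539 → ⌈·⌉ = 4360
j=9: r + 8k = 4924.339 → ⌈·⌉ = 4925
j=10: r + 9k = 5489.139 → ⌈·⌉ = 5490

406, 971, 1536, 2101, 2666, 3230, 3795, 4360, 4925, 5490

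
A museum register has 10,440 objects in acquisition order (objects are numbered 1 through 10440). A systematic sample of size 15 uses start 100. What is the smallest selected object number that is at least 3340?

3580

k = 10440/15 = 696
Steps past start: ⌈(3340 − 100)/696⌉ = ⌈3240/696⌉ = 5
Selected object: 100 + 5×696 = 3580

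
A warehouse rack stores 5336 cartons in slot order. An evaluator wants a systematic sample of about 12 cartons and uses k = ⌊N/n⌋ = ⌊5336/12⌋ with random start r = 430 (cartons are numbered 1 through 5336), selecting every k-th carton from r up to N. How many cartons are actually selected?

k = ⌊5336/12⌋ = 444
Achieved size = ⌊(5336 − 430)/444⌋ + 1 = ⌊4906/444⌋ + 1 = 11 + 1 = 12
(last selection: 430 + 11×444 = 5314 ≤ 5336; next would be 5758 > 5336)

12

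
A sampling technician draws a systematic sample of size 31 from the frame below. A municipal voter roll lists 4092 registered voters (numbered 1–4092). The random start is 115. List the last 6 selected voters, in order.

k = N/n = 4092/31 = 132
26th selection = 115 + 25×132 = 3415
27th: 3415 + 132 = 3547
28th: 3547 + 132 = 3679
29th: 3679 + 132 = 3811
30th: 3811 + 132 = 3943
31st: 3943 + 132 = 4075

3415, 3547, 3679, 3811, 3943, 4075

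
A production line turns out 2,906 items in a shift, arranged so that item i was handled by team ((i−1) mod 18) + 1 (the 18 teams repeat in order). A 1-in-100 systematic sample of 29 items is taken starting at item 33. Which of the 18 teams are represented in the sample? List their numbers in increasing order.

1, 3, 5, 7, 9, 11, 13, 15, 17

Consecutive selections differ by k = 100, so their team numbers differ by 100 mod 18 = 10.
gcd(100, 18) = 2, so the sample visits 18/2 = 9 distinct residues mod 18.
Start 33 is team 15; the teams hit are 1, 3, 5, 7, 9, 11, 13, 15, 17.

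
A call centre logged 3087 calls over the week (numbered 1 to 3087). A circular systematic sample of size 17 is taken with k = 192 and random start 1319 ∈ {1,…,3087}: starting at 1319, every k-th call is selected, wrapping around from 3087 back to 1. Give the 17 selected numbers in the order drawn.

1319, 1511, 1703, 1895, 2087, 2279, 2471, 2663, 2855, 3047, 152, 344, 536, 728, 920, 1112, 1304

Selection 1: 1319
Selection 2: 1319 + 192 = 1511
Selection 3: 1511 + 192 = 1703
Selection 4: 1703 + 192 = 1895
Selection 5: 1895 + 192 = 2087
Selection 6: 2087 + 192 = 2279
Selection 7: 2279 + 192 = 2471
Selection 8: 2471 + 192 = 2663
Selection 9: 2663 + 192 = 2855
Selection 10: 2855 + 192 = 3047
Selection 11: 3047 + 192 = 3239 → 3239 − 3087 = 152
Selection 12: 152 + 192 = 344
Selection 13: 344 + 192 = 536
Selection 14: 536 + 192 = 728
Selection 15: 728 + 192 = 920
Selection 16: 920 + 192 = 1112
Selection 17: 1112 + 192 = 1304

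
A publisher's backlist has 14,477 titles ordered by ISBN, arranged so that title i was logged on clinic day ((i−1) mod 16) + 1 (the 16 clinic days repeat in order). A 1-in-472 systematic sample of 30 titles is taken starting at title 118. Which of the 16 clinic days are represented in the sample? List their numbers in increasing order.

Consecutive selections differ by k = 472, so their clinic day numbers differ by 472 mod 16 = 8.
gcd(472, 16) = 8, so the sample visits 16/8 = 2 distinct residues mod 16.
Start 118 is clinic day 6; the clinic days hit are 6, 14.

6, 14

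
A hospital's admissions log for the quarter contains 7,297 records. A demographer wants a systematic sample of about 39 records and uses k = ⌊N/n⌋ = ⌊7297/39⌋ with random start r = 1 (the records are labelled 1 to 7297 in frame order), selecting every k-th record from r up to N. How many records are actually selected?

40

k = ⌊7297/39⌋ = 187
Achieved size = ⌊(7297 − 1)/187⌋ + 1 = ⌊7296/187⌋ + 1 = 39 + 1 = 40
(last selection: 1 + 39×187 = 7294 ≤ 7297; next would be 7481 > 7297)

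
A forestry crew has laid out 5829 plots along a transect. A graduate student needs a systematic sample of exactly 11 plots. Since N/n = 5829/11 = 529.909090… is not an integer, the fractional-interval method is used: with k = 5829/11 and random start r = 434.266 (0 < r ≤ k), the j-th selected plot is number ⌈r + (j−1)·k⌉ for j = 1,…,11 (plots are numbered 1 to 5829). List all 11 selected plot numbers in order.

j=1: r + 0k = 434.266 → ⌈·⌉ = 435
j=2: r + 1k = 964.175090… → ⌈·⌉ = 965
j=3: r + 2k = 1494.084181… → ⌈·⌉ = 1495
j=4: r + 3k = 2023.993272… → ⌈·⌉ = 2024
j=5: r + 4k = 2553.902363… → ⌈·⌉ = 2554
j=6: r + 5k = 3083.811454… → ⌈·⌉ = 3084
j=7: r + 6k = 3613.720545… → ⌈·⌉ = 3614
j=8: r + 7k = 4143.629636… → ⌈·⌉ = 4144
j=9: r + 8k = 4673.538727… → ⌈·⌉ = 4674
j=10: r + 9k = 5203.447818… → ⌈·⌉ = 5204
j=11: r + 10k = 5733.356909… → ⌈·⌉ = 5734

435, 965, 1495, 2024, 2554, 3084, 3614, 4144, 4674, 5204, 5734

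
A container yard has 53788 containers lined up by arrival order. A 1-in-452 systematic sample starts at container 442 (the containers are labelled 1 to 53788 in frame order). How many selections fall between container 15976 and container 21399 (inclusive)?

k = 452
First selection ≥ 15976: 442 + ⌈(15976−442)/452⌉·452 = 442 + 35×452 = 16262
Last selection ≤ 21399: 442 + ⌊(21399−442)/452⌋·452 = 442 + 46×452 = 21234
Count = 46 − 35 + 1 = 12

12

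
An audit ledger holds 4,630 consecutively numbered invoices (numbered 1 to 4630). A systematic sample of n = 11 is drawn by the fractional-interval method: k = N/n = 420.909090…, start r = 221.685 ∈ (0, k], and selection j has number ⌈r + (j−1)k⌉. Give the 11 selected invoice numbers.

222, 643, 1064, 1485, 1906, 2327, 2748, 3169, 3589, 4010, 4431

j=1: r + 0k = 221.685 → ⌈·⌉ = 222
j=2: r + 1k = 642.594090… → ⌈·⌉ = 643
j=3: r + 2k = 1063.503181… → ⌈·⌉ = 1064
j=4: r + 3k = 1484.412272… → ⌈·⌉ = 1485
j=5: r + 4k = 1905.321363… → ⌈·⌉ = 1906
j=6: r + 5k = 2326.230454… → ⌈·⌉ = 2327
j=7: r + 6k = 2747.139545… → ⌈·⌉ = 2748
j=8: r + 7k = 3168.048636… → ⌈·⌉ = 3169
j=9: r + 8k = 3588.957727… → ⌈·⌉ = 3589
j=10: r + 9k = 4009.866818… → ⌈·⌉ = 4010
j=11: r + 10k = 4430.775909… → ⌈·⌉ = 4431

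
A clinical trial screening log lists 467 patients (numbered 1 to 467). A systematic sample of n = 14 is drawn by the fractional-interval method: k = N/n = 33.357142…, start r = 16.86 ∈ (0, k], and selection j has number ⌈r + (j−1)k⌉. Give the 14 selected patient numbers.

j=1: r + 0k = 16.86 → ⌈·⌉ = 17
j=2: r + 1k = 50.217142… → ⌈·⌉ = 51
j=3: r + 2k = 83.574285… → ⌈·⌉ = 84
j=4: r + 3k = 116.931428… → ⌈·⌉ = 117
j=5: r + 4k = 150.288571… → ⌈·⌉ = 151
j=6: r + 5k = 183.645714… → ⌈·⌉ = 184
j=7: r + 6k = 217.002857… → ⌈·⌉ = 218
j=8: r + 7k = 250.36 → ⌈·⌉ = 251
j=9: r + 8k = 283.717142… → ⌈·⌉ = 284
j=10: r + 9k = 317.074285… → ⌈·⌉ = 318
j=11: r + 10k = 350.431428… → ⌈·⌉ = 351
j=12: r + 11k = 383.788571… → ⌈·⌉ = 384
j=13: r + 12k = 417.145714… → ⌈·⌉ = 418
j=14: r + 13k = 450.502857… → ⌈·⌉ = 451

17, 51, 84, 117, 151, 184, 218, 251, 284, 318, 351, 384, 418, 451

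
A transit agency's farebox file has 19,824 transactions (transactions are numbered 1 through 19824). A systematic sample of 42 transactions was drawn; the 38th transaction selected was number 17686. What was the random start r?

k = 19824/42 = 472
r = 17686 − (38−1)×472 = 17686 − 17464 = 222

222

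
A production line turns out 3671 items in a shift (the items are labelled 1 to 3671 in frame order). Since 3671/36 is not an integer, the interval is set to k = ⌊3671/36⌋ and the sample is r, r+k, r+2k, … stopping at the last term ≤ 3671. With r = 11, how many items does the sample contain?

k = ⌊3671/36⌋ = 101
Achieved size = ⌊(3671 − 11)/101⌋ + 1 = ⌊3660/101⌋ + 1 = 36 + 1 = 37
(last selection: 11 + 36×101 = 3647 ≤ 3671; next would be 3748 > 3671)

37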